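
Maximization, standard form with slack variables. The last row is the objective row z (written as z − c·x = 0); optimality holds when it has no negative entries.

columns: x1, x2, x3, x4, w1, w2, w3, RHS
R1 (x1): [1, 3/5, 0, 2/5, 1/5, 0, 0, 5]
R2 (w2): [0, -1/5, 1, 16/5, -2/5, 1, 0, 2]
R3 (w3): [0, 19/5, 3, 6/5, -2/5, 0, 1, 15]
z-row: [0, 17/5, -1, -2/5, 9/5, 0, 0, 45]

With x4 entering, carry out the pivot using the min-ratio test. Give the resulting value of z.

Ratio test on column x4 — row 1: 5/(2/5) = 25/2; row 2: 2/(16/5) = 5/8; row 3: 15/(6/5) = 25/2. Minimum is 5/8 at row 2 (w2 leaves); pivot element 16/5.
Pivot on row 2; the z-row RHS becomes 45 − (-2/5)·(5/8) = 181/4.

181/4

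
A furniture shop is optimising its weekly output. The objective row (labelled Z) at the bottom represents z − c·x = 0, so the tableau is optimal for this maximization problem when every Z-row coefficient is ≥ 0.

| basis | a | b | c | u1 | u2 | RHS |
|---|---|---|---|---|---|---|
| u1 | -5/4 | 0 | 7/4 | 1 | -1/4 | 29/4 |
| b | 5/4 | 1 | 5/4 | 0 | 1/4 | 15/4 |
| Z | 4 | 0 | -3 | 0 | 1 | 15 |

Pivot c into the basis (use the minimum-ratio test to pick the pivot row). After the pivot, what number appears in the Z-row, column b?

12/5

Ratio test on column c — row 1: (29/4)/(7/4) = 29/7; row 2: (15/4)/(5/4) = 3. Minimum is 3 at row 2 (b leaves); pivot element 5/4.
Divide row 2 by 5/4; eliminate column c from the other rows.
Z-row update in column b: 0 − (-3)·(4/5) = 12/5.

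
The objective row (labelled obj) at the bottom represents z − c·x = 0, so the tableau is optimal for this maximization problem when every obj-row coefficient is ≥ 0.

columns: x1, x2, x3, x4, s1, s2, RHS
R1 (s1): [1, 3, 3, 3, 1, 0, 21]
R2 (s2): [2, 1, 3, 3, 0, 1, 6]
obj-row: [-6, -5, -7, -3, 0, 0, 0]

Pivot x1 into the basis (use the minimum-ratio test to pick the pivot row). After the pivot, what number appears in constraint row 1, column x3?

Ratio test on column x1 — row 1: 21/1 = 21; row 2: 6/2 = 3. Minimum is 3 at row 2 (s2 leaves); pivot element 2.
Divide row 2 by 2; eliminate column x1 from the other rows.
Row 1 update in column x3: 3 − 1·(3/2) = 3/2.

3/2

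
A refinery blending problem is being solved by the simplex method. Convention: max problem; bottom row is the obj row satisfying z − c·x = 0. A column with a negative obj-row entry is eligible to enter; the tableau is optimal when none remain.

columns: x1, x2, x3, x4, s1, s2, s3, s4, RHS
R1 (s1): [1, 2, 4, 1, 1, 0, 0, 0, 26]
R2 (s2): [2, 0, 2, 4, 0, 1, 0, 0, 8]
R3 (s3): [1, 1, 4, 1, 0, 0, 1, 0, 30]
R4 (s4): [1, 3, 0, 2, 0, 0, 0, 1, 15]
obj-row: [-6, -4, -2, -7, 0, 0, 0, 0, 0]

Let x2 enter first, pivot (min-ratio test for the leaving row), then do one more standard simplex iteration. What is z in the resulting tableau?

Ratio test on column x2 — row 1: 26/2 = 13; row 2: entry 0 ≤ 0; row 3: 30/1 = 30; row 4: 15/3 = 5. Minimum is 5 at row 4 (s4 leaves); pivot element 3.
Pivot on row 4; the obj-row RHS becomes 0 − (-4)·5 = 20.
Next entering variable (most negative obj-row entry -14/3): x1.
Ratio test on column x1 — row 1: 16/(1/3) = 48; row 2: 8/2 = 4; row 3: 25/(2/3) = 75/2; row 4: 5/(1/3) = 15. Minimum is 4 at row 2 (s2 leaves); pivot element 2.
After the second pivot the obj-row RHS is 20 − (-14/3)·4 = 116/3.

116/3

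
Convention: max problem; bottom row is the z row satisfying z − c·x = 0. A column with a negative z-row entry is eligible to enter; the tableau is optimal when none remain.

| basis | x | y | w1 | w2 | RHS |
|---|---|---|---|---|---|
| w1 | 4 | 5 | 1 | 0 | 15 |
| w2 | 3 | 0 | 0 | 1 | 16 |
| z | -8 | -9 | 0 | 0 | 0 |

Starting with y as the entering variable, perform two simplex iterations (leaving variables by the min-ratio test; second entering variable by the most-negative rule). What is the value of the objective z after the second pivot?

30

Ratio test on column y — row 1: 15/5 = 3; row 2: entry 0 ≤ 0. Minimum is 3 at row 1 (w1 leaves); pivot element 5.
Pivot on row 1; the z-row RHS becomes 0 − (-9)·3 = 27.
Next entering variable (most negative z-row entry -4/5): x.
Ratio test on column x — row 1: 3/(4/5) = 15/4; row 2: 16/3 = 16/3. Minimum is 15/4 at row 1 (y leaves); pivot element 4/5.
After the second pivot the z-row RHS is 27 − (-4/5)·(15/4) = 30.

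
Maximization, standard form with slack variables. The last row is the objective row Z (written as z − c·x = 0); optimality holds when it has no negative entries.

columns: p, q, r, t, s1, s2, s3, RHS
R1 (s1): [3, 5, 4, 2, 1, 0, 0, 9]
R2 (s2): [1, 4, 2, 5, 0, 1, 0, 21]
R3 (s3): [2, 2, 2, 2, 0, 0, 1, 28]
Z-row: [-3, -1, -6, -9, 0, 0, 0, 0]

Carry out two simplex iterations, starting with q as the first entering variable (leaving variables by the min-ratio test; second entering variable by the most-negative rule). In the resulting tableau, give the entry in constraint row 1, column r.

Ratio test on column q — row 1: 9/5 = 9/5; row 2: 21/4 = 21/4; row 3: 28/2 = 14. Minimum is 9/5 at row 1 (s1 leaves); pivot element 5.
Divide row 1 by 5; eliminate column q from the other rows.
Second iteration: most negative Z-row entry is -43/5 in column t, so t enters.
Ratio test on column t — row 1: (9/5)/(2/5) = 9/2; row 2: (69/5)/(17/5) = 69/17; row 3: (122/5)/(6/5) = 61/3. Minimum is 69/17 at row 2 (s2 leaves); pivot element 17/5.
Divide row 2 by 17/5; eliminate column t from the other rows.
After both pivots, the entry at constraint row 1, column r is 16/17.

16/17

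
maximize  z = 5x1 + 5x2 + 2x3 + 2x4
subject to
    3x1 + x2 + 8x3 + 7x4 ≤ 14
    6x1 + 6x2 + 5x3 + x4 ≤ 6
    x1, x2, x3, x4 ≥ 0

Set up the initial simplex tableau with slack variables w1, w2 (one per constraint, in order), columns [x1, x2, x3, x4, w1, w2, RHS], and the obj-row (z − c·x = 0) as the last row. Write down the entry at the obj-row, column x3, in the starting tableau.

-2

The obj-row carries the negated objective coefficients: the x3 entry is -2.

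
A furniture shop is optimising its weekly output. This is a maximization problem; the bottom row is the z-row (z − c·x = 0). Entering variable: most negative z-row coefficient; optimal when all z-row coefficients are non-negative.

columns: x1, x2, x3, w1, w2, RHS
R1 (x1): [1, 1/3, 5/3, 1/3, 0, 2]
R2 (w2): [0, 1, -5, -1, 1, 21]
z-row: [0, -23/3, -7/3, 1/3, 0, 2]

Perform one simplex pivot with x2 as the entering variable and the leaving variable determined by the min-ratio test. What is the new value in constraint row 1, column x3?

Ratio test on column x2 — row 1: 2/(1/3) = 6; row 2: 21/1 = 21. Minimum is 6 at row 1 (x1 leaves); pivot element 1/3.
Divide row 1 by 1/3; eliminate column x2 from the other rows.
In the new row 1, the x3 entry is the old entry divided by the pivot: (5/3)/(1/3) = 5.

5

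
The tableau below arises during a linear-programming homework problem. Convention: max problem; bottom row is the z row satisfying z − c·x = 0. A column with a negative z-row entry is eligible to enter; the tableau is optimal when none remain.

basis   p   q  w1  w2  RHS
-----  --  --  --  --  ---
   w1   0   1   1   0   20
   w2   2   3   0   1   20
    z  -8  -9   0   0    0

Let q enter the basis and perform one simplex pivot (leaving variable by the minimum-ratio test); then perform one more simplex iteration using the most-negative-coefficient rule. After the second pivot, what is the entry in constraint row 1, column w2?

Ratio test on column q — row 1: 20/1 = 20; row 2: 20/3 = 20/3. Minimum is 20/3 at row 2 (w2 leaves); pivot element 3.
Divide row 2 by 3; eliminate column q from the other rows.
Second iteration: most negative z-row entry is -2 in column p, so p enters.
Ratio test on column p — row 1: entry -2/3 ≤ 0; row 2: (20/3)/(2/3) = 10. Minimum is 10 at row 2 (q leaves); pivot element 2/3.
Divide row 2 by 2/3; eliminate column p from the other rows.
After both pivots, the entry at constraint row 1, column w2 is 0.

0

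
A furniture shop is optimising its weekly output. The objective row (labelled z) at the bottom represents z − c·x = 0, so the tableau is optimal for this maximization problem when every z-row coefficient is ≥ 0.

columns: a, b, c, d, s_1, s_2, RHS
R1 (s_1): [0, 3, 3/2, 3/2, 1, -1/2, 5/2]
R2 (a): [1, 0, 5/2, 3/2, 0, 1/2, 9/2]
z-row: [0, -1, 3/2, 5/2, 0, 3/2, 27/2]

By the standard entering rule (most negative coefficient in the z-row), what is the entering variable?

Negative z-row entries: b: -1.
The most negative is -1 in column b, so b enters.

b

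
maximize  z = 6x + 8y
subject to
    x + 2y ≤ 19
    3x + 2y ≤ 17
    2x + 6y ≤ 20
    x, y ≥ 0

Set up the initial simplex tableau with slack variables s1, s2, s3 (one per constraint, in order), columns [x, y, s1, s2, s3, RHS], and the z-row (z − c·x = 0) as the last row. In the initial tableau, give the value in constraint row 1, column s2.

0

Slack s2 belongs to constraint 2; its column is the unit vector e_2, so the entry in row 1 is 0.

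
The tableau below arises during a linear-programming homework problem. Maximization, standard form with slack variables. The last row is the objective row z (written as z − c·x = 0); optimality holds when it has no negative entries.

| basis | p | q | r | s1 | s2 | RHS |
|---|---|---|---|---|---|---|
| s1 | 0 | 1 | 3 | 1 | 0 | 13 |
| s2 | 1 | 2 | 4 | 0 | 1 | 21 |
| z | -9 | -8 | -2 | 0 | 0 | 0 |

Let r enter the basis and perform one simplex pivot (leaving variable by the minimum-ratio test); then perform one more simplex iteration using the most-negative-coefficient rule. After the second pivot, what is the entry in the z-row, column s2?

Ratio test on column r — row 1: 13/3 = 13/3; row 2: 21/4 = 21/4. Minimum is 13/3 at row 1 (s1 leaves); pivot element 3.
Divide row 1 by 3; eliminate column r from the other rows.
Second iteration: most negative z-row entry is -9 in column p, so p enters.
Ratio test on column p — row 1: entry 0 ≤ 0; row 2: (11/3)/1 = 11/3. Minimum is 11/3 at row 2 (s2 leaves); pivot element 1.
Divide row 2 by 1; eliminate column p from the other rows.
After both pivots, the entry at the z-row, column s2 is 9.

9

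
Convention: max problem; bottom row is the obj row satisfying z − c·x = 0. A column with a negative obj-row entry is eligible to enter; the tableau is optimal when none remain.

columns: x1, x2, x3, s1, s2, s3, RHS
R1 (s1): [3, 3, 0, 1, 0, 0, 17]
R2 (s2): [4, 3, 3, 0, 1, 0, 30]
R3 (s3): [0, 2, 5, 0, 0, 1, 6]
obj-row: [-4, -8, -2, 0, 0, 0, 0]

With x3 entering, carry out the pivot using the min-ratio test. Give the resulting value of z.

Ratio test on column x3 — row 1: entry 0 ≤ 0; row 2: 30/3 = 10; row 3: 6/5 = 6/5. Minimum is 6/5 at row 3 (s3 leaves); pivot element 5.
Pivot on row 3; the obj-row RHS becomes 0 − (-2)·(6/5) = 12/5.

12/5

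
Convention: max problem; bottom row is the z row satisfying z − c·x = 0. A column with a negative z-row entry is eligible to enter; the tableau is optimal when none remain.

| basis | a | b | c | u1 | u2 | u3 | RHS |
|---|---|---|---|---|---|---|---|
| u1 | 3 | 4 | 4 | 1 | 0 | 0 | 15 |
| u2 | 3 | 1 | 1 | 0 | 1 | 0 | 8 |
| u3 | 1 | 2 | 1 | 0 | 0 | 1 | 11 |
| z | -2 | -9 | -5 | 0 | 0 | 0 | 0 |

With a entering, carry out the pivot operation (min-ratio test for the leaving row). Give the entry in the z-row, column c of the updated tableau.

Ratio test on column a — row 1: 15/3 = 5; row 2: 8/3 = 8/3; row 3: 11/1 = 11. Minimum is 8/3 at row 2 (u2 leaves); pivot element 3.
Divide row 2 by 3; eliminate column a from the other rows.
z-row update in column c: -5 − (-2)·(1/3) = -13/3.

-13/3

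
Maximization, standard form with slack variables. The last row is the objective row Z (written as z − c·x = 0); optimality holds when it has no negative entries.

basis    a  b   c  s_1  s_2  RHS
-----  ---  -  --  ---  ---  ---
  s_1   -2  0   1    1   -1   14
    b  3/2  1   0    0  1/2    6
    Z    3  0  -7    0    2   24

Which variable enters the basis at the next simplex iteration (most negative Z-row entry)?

Negative Z-row entries: c: -7.
The most negative is -7 in column c, so c enters.

c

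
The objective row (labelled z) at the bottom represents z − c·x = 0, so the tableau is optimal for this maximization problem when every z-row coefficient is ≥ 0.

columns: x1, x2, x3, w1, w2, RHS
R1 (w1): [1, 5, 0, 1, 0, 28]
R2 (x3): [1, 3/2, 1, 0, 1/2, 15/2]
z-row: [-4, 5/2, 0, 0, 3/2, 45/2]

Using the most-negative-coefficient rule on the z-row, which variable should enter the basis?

x1

Negative z-row entries: x1: -4.
The most negative is -4 in column x1, so x1 enters.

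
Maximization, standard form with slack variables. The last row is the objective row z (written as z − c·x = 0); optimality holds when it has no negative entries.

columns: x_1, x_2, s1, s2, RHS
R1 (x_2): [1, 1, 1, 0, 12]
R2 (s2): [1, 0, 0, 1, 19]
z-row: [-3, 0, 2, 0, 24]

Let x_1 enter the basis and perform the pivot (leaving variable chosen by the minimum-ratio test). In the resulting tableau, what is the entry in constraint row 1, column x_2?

Ratio test on column x_1 — row 1: 12/1 = 12; row 2: 19/1 = 19. Minimum is 12 at row 1 (x_2 leaves); pivot element 1.
Divide row 1 by 1; eliminate column x_1 from the other rows.
In the new row 1, the x_2 entry is the old entry divided by the pivot: 1/1 = 1.

1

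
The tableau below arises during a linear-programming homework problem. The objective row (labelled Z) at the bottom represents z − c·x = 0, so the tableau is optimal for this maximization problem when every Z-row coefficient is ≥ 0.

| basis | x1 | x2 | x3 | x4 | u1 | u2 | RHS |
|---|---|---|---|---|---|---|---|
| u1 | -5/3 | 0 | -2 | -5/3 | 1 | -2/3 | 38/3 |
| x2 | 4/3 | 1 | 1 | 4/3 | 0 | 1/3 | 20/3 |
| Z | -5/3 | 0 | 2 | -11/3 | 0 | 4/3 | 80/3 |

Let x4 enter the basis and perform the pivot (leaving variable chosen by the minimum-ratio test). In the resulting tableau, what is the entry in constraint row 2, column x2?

Ratio test on column x4 — row 1: entry -5/3 ≤ 0; row 2: (20/3)/(4/3) = 5. Minimum is 5 at row 2 (x2 leaves); pivot element 4/3.
Divide row 2 by 4/3; eliminate column x4 from the other rows.
In the new row 2, the x2 entry is the old entry divided by the pivot: 1/(4/3) = 3/4.

3/4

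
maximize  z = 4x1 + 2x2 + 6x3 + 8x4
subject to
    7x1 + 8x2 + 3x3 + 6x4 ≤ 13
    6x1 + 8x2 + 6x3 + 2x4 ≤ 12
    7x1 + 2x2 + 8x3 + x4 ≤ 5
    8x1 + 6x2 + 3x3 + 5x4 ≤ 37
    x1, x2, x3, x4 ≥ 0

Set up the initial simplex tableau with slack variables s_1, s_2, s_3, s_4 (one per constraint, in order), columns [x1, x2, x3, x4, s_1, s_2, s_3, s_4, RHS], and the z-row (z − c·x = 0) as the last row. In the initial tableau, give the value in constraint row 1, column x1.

Constraint 1 has coefficient 7 on x1.

7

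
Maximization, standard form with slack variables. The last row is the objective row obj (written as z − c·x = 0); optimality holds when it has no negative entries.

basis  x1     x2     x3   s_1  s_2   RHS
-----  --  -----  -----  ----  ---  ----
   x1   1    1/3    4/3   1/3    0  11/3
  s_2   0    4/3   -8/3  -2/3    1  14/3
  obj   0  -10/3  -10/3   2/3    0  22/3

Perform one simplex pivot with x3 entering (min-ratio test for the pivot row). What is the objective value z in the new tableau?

33/2

Ratio test on column x3 — row 1: (11/3)/(4/3) = 11/4; row 2: entry -8/3 ≤ 0. Minimum is 11/4 at row 1 (x1 leaves); pivot element 4/3.
Pivot on row 1; the obj-row RHS becomes 22/3 − (-10/3)·(11/4) = 33/2.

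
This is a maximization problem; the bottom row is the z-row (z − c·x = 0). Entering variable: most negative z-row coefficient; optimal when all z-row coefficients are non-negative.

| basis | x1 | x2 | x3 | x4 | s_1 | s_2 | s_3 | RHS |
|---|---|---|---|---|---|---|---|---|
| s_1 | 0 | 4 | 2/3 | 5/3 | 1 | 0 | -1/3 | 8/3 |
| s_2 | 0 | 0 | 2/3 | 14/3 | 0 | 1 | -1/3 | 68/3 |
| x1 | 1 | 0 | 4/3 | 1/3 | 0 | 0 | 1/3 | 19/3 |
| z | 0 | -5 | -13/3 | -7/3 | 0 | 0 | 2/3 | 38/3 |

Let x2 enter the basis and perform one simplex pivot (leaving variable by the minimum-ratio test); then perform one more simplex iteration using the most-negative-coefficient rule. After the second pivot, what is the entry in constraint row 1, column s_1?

Ratio test on column x2 — row 1: (8/3)/4 = 2/3; row 2: entry 0 ≤ 0; row 3: entry 0 ≤ 0. Minimum is 2/3 at row 1 (s_1 leaves); pivot element 4.
Divide row 1 by 4; eliminate column x2 from the other rows.
Second iteration: most negative z-row entry is -7/2 in column x3, so x3 enters.
Ratio test on column x3 — row 1: (2/3)/(1/6) = 4; row 2: (68/3)/(2/3) = 34; row 3: (19/3)/(4/3) = 19/4. Minimum is 4 at row 1 (x2 leaves); pivot element 1/6.
Divide row 1 by 1/6; eliminate column x3 from the other rows.
After both pivots, the entry at constraint row 1, column s_1 is 3/2.

3/2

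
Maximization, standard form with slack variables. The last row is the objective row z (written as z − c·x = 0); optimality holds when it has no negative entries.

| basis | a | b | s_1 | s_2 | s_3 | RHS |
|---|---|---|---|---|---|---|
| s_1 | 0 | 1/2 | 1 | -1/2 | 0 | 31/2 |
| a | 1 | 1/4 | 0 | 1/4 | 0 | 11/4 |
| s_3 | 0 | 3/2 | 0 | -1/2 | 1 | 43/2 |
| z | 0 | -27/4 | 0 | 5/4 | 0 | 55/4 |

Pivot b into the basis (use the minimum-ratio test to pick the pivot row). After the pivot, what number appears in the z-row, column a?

27

Ratio test on column b — row 1: (31/2)/(1/2) = 31; row 2: (11/4)/(1/4) = 11; row 3: (43/2)/(3/2) = 43/3. Minimum is 11 at row 2 (a leaves); pivot element 1/4.
Divide row 2 by 1/4; eliminate column b from the other rows.
z-row update in column a: 0 − (-27/4)·4 = 27.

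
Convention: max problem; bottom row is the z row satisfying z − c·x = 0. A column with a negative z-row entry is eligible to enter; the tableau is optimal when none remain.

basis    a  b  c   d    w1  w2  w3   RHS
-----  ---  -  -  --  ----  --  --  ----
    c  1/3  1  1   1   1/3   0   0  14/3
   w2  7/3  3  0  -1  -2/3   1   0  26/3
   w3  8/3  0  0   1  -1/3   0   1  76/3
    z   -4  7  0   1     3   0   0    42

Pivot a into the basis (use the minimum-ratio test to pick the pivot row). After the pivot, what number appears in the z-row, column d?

Ratio test on column a — row 1: (14/3)/(1/3) = 14; row 2: (26/3)/(7/3) = 26/7; row 3: (76/3)/(8/3) = 19/2. Minimum is 26/7 at row 2 (w2 leaves); pivot element 7/3.
Divide row 2 by 7/3; eliminate column a from the other rows.
z-row update in column d: 1 − (-4)·(-3/7) = -5/7.

-5/7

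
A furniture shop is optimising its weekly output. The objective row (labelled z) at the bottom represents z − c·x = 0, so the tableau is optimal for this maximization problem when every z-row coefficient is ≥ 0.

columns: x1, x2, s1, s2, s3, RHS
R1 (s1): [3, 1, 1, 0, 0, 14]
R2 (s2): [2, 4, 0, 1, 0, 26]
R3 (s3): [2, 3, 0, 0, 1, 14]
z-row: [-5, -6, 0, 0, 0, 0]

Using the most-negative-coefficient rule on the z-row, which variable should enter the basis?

x2

Negative z-row entries: x1: -5, x2: -6.
The most negative is -6 in column x2, so x2 enters.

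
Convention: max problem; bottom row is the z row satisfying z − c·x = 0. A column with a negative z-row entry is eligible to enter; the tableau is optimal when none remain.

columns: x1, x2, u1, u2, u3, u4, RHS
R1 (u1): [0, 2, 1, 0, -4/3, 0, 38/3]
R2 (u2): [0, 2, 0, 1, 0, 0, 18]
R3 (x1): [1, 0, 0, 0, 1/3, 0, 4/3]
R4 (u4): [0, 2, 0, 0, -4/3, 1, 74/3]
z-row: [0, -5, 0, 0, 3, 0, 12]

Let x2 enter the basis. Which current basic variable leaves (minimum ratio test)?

Column x2 entries and ratios — u1: (38/3)/2 = 19/3; u2: 18/2 = 9; x1: 0 ≤ 0, skip; u4: (74/3)/2 = 37/3.
Smallest ratio is 19/3 in the row of u1, so u1 leaves.

u1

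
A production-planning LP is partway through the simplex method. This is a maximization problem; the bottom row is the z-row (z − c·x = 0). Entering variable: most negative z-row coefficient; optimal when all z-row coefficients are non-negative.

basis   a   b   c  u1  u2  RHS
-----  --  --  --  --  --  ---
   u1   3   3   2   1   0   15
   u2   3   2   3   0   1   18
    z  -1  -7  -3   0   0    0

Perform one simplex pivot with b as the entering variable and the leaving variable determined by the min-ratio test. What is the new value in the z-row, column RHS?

Ratio test on column b — row 1: 15/3 = 5; row 2: 18/2 = 9. Minimum is 5 at row 1 (u1 leaves); pivot element 3.
Divide row 1 by 3; eliminate column b from the other rows.
z-row update in column RHS: 0 − (-7)·5 = 35.

35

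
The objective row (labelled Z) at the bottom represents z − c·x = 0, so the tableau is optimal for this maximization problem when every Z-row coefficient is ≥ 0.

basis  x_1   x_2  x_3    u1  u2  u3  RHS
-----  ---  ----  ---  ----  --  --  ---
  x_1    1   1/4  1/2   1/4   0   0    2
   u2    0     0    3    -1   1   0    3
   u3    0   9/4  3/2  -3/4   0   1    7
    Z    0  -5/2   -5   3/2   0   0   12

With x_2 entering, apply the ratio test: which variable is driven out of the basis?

u3

Column x_2 entries and ratios — x_1: 2/(1/4) = 8; u2: 0 ≤ 0, skip; u3: 7/(9/4) = 28/9.
Smallest ratio is 28/9 in the row of u3, so u3 leaves.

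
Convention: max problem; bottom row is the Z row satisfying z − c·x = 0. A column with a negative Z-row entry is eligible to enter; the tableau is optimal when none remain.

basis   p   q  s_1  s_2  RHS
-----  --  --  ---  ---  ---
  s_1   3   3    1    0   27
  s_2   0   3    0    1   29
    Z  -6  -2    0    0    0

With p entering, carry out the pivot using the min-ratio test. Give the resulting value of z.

Ratio test on column p — row 1: 27/3 = 9; row 2: entry 0 ≤ 0. Minimum is 9 at row 1 (s_1 leaves); pivot element 3.
Pivot on row 1; the Z-row RHS becomes 0 − (-6)·9 = 54.

54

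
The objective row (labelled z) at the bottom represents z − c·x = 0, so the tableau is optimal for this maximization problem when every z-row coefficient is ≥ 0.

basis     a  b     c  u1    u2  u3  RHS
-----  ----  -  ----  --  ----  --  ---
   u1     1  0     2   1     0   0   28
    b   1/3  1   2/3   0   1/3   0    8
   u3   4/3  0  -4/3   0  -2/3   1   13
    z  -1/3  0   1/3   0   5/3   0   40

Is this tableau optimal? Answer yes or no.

no

The z-row has a negative entry -1/3 in column a, so it is not optimal.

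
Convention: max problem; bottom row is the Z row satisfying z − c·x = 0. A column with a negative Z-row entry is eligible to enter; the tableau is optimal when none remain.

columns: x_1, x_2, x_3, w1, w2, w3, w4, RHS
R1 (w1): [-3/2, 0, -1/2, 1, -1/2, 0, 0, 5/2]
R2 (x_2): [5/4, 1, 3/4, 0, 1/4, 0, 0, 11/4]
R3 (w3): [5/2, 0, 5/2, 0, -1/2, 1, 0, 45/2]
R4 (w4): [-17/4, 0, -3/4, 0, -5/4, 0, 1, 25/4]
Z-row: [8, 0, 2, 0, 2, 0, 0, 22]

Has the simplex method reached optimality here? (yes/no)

Every Z-row coefficient is ≥ 0, so the tableau is optimal.

yes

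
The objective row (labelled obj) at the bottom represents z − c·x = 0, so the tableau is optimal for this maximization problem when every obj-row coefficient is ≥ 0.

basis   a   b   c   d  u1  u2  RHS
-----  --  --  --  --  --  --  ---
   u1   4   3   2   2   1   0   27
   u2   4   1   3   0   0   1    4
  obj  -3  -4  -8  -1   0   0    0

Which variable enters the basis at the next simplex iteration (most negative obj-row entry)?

c

Negative obj-row entries: a: -3, b: -4, c: -8, d: -1.
The most negative is -8 in column c, so c enters.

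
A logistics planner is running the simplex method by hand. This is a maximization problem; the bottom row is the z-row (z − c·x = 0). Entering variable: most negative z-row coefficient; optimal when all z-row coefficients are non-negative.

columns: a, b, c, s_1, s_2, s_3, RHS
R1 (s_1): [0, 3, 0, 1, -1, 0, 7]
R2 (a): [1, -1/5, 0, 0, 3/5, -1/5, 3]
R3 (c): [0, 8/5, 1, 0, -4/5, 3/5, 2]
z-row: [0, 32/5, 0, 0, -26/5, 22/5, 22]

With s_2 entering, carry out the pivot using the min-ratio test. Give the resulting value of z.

48

Ratio test on column s_2 — row 1: entry -1 ≤ 0; row 2: 3/(3/5) = 5; row 3: entry -4/5 ≤ 0. Minimum is 5 at row 2 (a leaves); pivot element 3/5.
Pivot on row 2; the z-row RHS becomes 22 − (-26/5)·5 = 48.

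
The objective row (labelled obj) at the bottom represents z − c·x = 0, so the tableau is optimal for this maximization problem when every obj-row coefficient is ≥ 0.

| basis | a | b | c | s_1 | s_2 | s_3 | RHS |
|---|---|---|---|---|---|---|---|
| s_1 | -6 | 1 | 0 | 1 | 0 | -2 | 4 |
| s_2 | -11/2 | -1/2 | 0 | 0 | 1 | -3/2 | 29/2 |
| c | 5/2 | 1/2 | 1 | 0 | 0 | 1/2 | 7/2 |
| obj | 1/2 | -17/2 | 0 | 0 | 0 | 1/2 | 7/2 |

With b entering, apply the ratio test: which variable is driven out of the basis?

Column b entries and ratios — s_1: 4/1 = 4; s_2: -1/2 ≤ 0, skip; c: (7/2)/(1/2) = 7.
Smallest ratio is 4 in the row of s_1, so s_1 leaves.

s_1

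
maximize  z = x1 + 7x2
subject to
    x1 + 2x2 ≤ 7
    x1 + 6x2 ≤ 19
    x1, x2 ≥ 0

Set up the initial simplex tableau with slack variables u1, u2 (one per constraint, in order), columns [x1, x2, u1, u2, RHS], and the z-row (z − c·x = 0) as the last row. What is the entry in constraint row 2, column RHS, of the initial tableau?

19

The RHS of constraint 2 is b_2 = 19.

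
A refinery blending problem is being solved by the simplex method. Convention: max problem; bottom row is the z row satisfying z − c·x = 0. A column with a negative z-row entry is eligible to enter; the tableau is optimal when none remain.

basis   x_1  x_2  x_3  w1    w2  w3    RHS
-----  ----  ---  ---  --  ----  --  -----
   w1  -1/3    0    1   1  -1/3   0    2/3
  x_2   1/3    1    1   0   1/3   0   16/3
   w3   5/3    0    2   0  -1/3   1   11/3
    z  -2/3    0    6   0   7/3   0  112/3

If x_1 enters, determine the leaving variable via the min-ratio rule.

Column x_1 entries and ratios — w1: -1/3 ≤ 0, skip; x_2: (16/3)/(1/3) = 16; w3: (11/3)/(5/3) = 11/5.
Smallest ratio is 11/5 in the row of w3, so w3 leaves.

w3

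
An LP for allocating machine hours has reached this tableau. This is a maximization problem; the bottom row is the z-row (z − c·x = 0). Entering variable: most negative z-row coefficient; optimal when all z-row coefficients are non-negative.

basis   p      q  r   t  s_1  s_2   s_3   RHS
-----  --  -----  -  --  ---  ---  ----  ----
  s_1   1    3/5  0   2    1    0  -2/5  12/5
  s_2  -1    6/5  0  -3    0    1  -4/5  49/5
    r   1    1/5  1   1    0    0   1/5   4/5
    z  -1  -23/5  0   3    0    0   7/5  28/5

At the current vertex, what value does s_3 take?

0

s_3 is not in the basis, so in the current basic feasible solution s_3 = 0.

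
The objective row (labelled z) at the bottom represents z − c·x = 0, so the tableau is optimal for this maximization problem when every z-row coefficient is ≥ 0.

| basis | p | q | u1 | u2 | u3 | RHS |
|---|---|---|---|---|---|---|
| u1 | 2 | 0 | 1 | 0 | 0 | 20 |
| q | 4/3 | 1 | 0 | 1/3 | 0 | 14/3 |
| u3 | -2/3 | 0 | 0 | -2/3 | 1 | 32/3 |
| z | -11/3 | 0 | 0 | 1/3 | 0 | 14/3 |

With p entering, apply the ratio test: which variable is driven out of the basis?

Column p entries and ratios — u1: 20/2 = 10; q: (14/3)/(4/3) = 7/2; u3: -2/3 ≤ 0, skip.
Smallest ratio is 7/2 in the row of q, so q leaves.

q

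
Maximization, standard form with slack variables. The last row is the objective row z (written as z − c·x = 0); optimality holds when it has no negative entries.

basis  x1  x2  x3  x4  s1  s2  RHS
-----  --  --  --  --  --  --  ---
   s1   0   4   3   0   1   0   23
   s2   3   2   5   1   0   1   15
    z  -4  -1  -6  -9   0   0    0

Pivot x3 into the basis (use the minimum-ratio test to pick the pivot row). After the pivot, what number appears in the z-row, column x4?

-39/5

Ratio test on column x3 — row 1: 23/3 = 23/3; row 2: 15/5 = 3. Minimum is 3 at row 2 (s2 leaves); pivot element 5.
Divide row 2 by 5; eliminate column x3 from the other rows.
z-row update in column x4: -9 − (-6)·(1/5) = -39/5.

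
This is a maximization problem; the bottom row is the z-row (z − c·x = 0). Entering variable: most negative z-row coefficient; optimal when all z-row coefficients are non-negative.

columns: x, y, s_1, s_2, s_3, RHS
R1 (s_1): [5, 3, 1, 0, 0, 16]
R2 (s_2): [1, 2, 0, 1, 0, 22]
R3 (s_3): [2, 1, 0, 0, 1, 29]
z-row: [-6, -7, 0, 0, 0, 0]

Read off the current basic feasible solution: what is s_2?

s_2 is basic (row 2); its value is the RHS of that row, 22.

22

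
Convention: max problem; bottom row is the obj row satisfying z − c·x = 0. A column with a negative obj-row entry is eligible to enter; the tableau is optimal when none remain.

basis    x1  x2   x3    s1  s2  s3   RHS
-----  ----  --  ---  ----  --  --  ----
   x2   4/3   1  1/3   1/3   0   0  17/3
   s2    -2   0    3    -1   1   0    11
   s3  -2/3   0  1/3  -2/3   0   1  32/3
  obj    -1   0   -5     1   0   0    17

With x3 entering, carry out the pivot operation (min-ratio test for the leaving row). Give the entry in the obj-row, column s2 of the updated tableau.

5/3

Ratio test on column x3 — row 1: (17/3)/(1/3) = 17; row 2: 11/3 = 11/3; row 3: (32/3)/(1/3) = 32. Minimum is 11/3 at row 2 (s2 leaves); pivot element 3.
Divide row 2 by 3; eliminate column x3 from the other rows.
obj-row update in column s2: 0 − (-5)·(1/3) = 5/3.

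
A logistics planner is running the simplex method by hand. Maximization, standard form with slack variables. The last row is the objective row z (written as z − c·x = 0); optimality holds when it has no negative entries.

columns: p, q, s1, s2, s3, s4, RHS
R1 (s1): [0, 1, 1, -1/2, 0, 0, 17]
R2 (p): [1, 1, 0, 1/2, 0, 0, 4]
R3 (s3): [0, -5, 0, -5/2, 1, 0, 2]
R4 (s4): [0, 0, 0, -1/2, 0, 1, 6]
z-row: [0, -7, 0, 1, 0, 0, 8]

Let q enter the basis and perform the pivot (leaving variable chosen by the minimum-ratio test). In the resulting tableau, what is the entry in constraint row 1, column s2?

Ratio test on column q — row 1: 17/1 = 17; row 2: 4/1 = 4; row 3: entry -5 ≤ 0; row 4: entry 0 ≤ 0. Minimum is 4 at row 2 (p leaves); pivot element 1.
Divide row 2 by 1; eliminate column q from the other rows.
Row 1 update in column s2: -1/2 − 1·(1/2) = -1.

-1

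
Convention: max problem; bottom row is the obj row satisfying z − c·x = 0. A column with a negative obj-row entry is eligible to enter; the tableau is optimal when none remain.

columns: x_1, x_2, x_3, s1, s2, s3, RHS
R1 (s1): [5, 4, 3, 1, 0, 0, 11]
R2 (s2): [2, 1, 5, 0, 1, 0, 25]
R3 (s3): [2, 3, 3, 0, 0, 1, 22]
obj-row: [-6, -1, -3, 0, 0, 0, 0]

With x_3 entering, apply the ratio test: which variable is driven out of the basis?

s1

Column x_3 entries and ratios — s1: 11/3 = 11/3; s2: 25/5 = 5; s3: 22/3 = 22/3.
Smallest ratio is 11/3 in the row of s1, so s1 leaves.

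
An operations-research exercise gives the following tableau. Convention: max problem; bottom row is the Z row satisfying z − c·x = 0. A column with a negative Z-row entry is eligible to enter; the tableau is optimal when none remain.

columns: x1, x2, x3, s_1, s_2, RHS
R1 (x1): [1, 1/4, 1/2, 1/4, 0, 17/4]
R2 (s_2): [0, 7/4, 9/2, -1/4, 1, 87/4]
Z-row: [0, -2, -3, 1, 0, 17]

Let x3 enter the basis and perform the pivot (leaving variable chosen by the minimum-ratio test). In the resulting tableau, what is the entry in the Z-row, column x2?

-5/6

Ratio test on column x3 — row 1: (17/4)/(1/2) = 17/2; row 2: (87/4)/(9/2) = 29/6. Minimum is 29/6 at row 2 (s_2 leaves); pivot element 9/2.
Divide row 2 by 9/2; eliminate column x3 from the other rows.
Z-row update in column x2: -2 − (-3)·(7/18) = -5/6.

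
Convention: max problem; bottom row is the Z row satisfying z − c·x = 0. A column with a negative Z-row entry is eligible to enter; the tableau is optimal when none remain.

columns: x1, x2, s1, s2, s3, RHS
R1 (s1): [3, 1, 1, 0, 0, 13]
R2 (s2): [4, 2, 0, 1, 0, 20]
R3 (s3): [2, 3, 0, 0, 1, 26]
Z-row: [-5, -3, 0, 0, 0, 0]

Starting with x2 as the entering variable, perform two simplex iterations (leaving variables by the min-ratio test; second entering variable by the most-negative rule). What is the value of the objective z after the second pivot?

29

Ratio test on column x2 — row 1: 13/1 = 13; row 2: 20/2 = 10; row 3: 26/3 = 26/3. Minimum is 26/3 at row 3 (s3 leaves); pivot element 3.
Pivot on row 3; the Z-row RHS becomes 0 − (-3)·(26/3) = 26.
Next entering variable (most negative Z-row entry -3): x1.
Ratio test on column x1 — row 1: (13/3)/(7/3) = 13/7; row 2: (8/3)/(8/3) = 1; row 3: (26/3)/(2/3) = 13. Minimum is 1 at row 2 (s2 leaves); pivot element 8/3.
After the second pivot the Z-row RHS is 26 − (-3)·1 = 29.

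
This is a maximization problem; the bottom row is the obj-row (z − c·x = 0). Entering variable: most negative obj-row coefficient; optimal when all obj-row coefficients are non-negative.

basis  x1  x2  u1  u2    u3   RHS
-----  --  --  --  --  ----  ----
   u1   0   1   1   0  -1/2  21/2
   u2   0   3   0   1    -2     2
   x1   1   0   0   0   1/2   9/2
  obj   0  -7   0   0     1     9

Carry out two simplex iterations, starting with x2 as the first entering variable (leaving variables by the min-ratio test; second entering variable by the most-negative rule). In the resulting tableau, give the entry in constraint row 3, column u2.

Ratio test on column x2 — row 1: (21/2)/1 = 21/2; row 2: 2/3 = 2/3; row 3: entry 0 ≤ 0. Minimum is 2/3 at row 2 (u2 leaves); pivot element 3.
Divide row 2 by 3; eliminate column x2 from the other rows.
Second iteration: most negative obj-row entry is -11/3 in column u3, so u3 enters.
Ratio test on column u3 — row 1: (59/6)/(1/6) = 59; row 2: entry -2/3 ≤ 0; row 3: (9/2)/(1/2) = 9. Minimum is 9 at row 3 (x1 leaves); pivot element 1/2.
Divide row 3 by 1/2; eliminate column u3 from the other rows.
After both pivots, the entry at constraint row 3, column u2 is 0.

0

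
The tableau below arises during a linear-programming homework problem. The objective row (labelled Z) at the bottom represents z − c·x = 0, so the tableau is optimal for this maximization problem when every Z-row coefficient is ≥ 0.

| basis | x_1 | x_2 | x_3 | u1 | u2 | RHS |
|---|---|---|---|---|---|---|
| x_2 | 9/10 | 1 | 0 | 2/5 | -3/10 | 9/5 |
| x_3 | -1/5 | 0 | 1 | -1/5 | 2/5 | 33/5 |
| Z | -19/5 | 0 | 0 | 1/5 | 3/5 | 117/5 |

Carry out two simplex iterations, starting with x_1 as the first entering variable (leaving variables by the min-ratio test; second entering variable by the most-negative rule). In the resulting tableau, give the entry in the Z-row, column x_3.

2

Ratio test on column x_1 — row 1: (9/5)/(9/10) = 2; row 2: entry -1/5 ≤ 0. Minimum is 2 at row 1 (x_2 leaves); pivot element 9/10.
Divide row 1 by 9/10; eliminate column x_1 from the other rows.
Second iteration: most negative Z-row entry is -2/3 in column u2, so u2 enters.
Ratio test on column u2 — row 1: entry -1/3 ≤ 0; row 2: 7/(1/3) = 21. Minimum is 21 at row 2 (x_3 leaves); pivot element 1/3.
Divide row 2 by 1/3; eliminate column u2 from the other rows.
After both pivots, the entry at the Z-row, column x_3 is 2.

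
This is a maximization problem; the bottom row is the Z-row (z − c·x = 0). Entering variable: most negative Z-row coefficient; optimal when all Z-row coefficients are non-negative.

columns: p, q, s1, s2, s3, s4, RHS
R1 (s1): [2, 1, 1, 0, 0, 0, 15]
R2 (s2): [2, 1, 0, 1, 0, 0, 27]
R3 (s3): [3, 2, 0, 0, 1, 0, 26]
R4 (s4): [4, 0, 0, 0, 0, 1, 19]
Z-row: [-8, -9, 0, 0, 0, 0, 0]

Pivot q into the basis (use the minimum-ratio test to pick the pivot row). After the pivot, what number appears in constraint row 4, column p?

Ratio test on column q — row 1: 15/1 = 15; row 2: 27/1 = 27; row 3: 26/2 = 13; row 4: entry 0 ≤ 0. Minimum is 13 at row 3 (s3 leaves); pivot element 2.
Divide row 3 by 2; eliminate column q from the other rows.
Row 4 update in column p: 4 − 0·(3/2) = 4.

4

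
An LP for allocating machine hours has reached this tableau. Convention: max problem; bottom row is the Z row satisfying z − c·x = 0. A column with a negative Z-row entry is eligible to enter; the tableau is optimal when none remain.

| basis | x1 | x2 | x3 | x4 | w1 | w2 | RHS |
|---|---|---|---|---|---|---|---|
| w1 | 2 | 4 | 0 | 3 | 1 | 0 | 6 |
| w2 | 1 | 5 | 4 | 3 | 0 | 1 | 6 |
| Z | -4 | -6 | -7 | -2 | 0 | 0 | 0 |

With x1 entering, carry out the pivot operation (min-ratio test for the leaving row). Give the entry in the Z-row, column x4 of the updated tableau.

4

Ratio test on column x1 — row 1: 6/2 = 3; row 2: 6/1 = 6. Minimum is 3 at row 1 (w1 leaves); pivot element 2.
Divide row 1 by 2; eliminate column x1 from the other rows.
Z-row update in column x4: -2 − (-4)·(3/2) = 4.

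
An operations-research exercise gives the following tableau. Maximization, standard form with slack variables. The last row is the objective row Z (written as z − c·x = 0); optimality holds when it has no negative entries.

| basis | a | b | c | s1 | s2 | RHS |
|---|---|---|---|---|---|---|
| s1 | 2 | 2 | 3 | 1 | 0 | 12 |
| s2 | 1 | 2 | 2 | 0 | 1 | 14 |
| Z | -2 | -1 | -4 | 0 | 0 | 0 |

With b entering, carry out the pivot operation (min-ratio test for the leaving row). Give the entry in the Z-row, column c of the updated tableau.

-5/2

Ratio test on column b — row 1: 12/2 = 6; row 2: 14/2 = 7. Minimum is 6 at row 1 (s1 leaves); pivot element 2.
Divide row 1 by 2; eliminate column b from the other rows.
Z-row update in column c: -4 − (-1)·(3/2) = -5/2.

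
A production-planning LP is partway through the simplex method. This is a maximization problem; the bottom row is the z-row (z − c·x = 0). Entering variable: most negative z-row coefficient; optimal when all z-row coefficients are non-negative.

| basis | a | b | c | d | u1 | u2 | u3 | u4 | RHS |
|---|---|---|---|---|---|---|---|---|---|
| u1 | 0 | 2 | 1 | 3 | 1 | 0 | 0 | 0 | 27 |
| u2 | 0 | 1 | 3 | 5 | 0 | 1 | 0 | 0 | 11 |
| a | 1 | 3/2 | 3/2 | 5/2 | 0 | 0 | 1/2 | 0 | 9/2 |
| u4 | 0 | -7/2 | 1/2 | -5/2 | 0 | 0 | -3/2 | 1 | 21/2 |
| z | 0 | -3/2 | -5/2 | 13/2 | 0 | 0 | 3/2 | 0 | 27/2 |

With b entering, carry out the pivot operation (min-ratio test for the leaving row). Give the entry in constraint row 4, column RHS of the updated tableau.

21

Ratio test on column b — row 1: 27/2 = 27/2; row 2: 11/1 = 11; row 3: (9/2)/(3/2) = 3; row 4: entry -7/2 ≤ 0. Minimum is 3 at row 3 (a leaves); pivot element 3/2.
Divide row 3 by 3/2; eliminate column b from the other rows.
Row 4 update in column RHS: 21/2 − (-7/2)·3 = 21.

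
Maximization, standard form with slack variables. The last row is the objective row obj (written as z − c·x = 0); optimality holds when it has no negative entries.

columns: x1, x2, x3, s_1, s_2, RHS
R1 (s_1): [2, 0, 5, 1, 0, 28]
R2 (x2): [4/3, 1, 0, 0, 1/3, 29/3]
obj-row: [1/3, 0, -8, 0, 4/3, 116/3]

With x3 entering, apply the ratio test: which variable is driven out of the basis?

s_1

Column x3 entries and ratios — s_1: 28/5 = 28/5; x2: 0 ≤ 0, skip.
Smallest ratio is 28/5 in the row of s_1, so s_1 leaves.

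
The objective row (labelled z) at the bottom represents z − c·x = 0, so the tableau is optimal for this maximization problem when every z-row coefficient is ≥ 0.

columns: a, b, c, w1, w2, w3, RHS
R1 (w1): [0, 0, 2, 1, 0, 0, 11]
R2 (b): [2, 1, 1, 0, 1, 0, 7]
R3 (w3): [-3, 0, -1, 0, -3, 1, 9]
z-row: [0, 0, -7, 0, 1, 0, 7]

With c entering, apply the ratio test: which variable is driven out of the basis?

w1

Column c entries and ratios — w1: 11/2 = 11/2; b: 7/1 = 7; w3: -1 ≤ 0, skip.
Smallest ratio is 11/2 in the row of w1, so w1 leaves.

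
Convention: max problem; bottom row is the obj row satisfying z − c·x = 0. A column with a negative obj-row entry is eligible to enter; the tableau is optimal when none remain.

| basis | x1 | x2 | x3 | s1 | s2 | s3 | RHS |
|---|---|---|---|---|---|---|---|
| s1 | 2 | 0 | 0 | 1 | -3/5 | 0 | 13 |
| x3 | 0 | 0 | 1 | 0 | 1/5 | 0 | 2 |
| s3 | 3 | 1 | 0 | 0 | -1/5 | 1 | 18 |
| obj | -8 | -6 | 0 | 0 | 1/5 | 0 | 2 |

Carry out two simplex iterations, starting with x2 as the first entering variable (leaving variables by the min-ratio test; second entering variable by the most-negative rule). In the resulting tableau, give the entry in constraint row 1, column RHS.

Ratio test on column x2 — row 1: entry 0 ≤ 0; row 2: entry 0 ≤ 0; row 3: 18/1 = 18. Minimum is 18 at row 3 (s3 leaves); pivot element 1.
Divide row 3 by 1; eliminate column x2 from the other rows.
Second iteration: most negative obj-row entry is -1 in column s2, so s2 enters.
Ratio test on column s2 — row 1: entry -3/5 ≤ 0; row 2: 2/(1/5) = 10; row 3: entry -1/5 ≤ 0. Minimum is 10 at row 2 (x3 leaves); pivot element 1/5.
Divide row 2 by 1/5; eliminate column s2 from the other rows.
After both pivots, the entry at constraint row 1, column RHS is 19.

19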